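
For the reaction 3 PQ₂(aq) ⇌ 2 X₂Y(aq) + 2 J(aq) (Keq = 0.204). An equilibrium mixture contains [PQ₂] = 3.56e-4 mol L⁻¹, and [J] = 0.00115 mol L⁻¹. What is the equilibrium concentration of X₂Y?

At equilibrium, Keq = [X₂Y]²·[J]² / [PQ₂]³ = 0.204.
([X₂Y])²·(0.00115)² / (3.56e-4)³ = 0.204
[X₂Y]² = 6.96e-6 ⇒ [X₂Y] = 0.00264 mol L⁻¹

[X₂Y] = 0.00264 mol L⁻¹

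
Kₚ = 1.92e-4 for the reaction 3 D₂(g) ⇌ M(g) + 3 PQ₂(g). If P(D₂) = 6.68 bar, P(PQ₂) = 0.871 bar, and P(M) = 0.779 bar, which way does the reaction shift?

in the reverse direction

Qₚ = P(M)·P(PQ₂)³ / P(D₂)³ = (0.779)·(0.871)³ / (6.68)³ = 0.00173
Qₚ = 0.00173 > Kₚ = 1.92e-4, so the reverse reaction proceeds.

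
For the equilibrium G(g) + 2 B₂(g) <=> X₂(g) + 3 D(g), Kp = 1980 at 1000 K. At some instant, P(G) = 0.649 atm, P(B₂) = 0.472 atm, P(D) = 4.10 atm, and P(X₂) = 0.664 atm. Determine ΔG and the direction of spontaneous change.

ΔG = -15.2 kJ/mol; the forward reaction is spontaneous

Qp = P(X₂)·P(D)³ / (P(G)·P(B₂)²) = (0.664)·(4.10)³ / ((0.649)·(0.472)²) = 317
ΔG = RT ln(Qp/Kp) = (8.314 J mol⁻¹ K⁻¹)(1000 K) × ln(317/1980)
   = (8.314 kJ/mol)(-1.832) = -15.2 kJ/mol
ΔG < 0, so the forward reaction is spontaneous (proceeds forward).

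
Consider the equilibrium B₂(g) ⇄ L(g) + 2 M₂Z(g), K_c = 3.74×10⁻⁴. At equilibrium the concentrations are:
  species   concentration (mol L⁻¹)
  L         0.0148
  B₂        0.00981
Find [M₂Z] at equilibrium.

At equilibrium, K_c = [L]·[M₂Z]² / [B₂] = 3.74×10⁻⁴.
(0.0148)·([M₂Z])² / (0.00981) = 3.74×10⁻⁴
[M₂Z]² = 2.48×10⁻⁴ ⇒ [M₂Z] = 0.0157 mol L⁻¹

[M₂Z] = 0.0157 mol L⁻¹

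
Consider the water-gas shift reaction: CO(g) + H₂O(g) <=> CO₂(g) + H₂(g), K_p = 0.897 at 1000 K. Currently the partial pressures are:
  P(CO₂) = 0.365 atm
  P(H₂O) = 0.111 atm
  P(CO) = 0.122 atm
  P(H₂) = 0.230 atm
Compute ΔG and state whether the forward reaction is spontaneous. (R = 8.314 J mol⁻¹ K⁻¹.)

ΔG = 16.1 kJ/mol; the forward reaction is non-spontaneous

Q_p = P(CO₂)·P(H₂) / (P(CO)·P(H₂O)) = (0.365)·(0.230) / ((0.122)·(0.111)) = 6.20
ΔG = RT ln(Q_p/K_p) = (8.314 J mol⁻¹ K⁻¹)(1000 K) × ln(6.20/0.897)
   = (8.314 kJ/mol)(1.933) = 16.1 kJ/mol
ΔG > 0, so the forward reaction is non-spontaneous (proceeds in reverse).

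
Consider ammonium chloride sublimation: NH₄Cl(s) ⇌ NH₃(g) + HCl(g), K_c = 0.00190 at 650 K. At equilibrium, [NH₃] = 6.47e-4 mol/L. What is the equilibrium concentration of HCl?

(NH₄Cl is a pure solid — omitted from K_c.)
At equilibrium, K_c = [NH₃]·[HCl] = 0.00190.
(6.47e-4)·([HCl]) = 0.00190
[HCl] = 2.94 mol/L

[HCl] = 2.94 mol/L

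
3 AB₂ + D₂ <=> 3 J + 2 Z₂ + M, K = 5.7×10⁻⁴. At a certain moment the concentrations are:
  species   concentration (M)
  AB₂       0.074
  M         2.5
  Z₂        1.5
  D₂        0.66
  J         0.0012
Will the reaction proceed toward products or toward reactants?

Q = [J]³·[Z₂]²·[M] / ([AB₂]³·[D₂]) = (0.0012)³·(1.5)²·(2.5) / ((0.074)³·(0.66)) = 3.6×10⁻⁵
Q = 3.6×10⁻⁵ < K = 5.7×10⁻⁴, so the forward reaction proceeds.

to the right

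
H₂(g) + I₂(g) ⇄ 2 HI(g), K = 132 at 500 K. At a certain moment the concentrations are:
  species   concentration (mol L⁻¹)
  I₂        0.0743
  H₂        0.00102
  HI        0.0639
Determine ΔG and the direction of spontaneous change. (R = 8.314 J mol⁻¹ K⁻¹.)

ΔG = -3.72 kJ/mol; the forward reaction is spontaneous

Q = [HI]² / ([H₂]·[I₂]) = (0.0639)² / ((0.00102)·(0.0743)) = 53.9
ΔG = RT ln(Q/K) = (8.314 J mol⁻¹ K⁻¹)(500 K) × ln(53.9/132)
   = (4.157 kJ/mol)(-0.8957) = -3.72 kJ/mol
ΔG < 0, so the forward reaction is spontaneous (proceeds forward).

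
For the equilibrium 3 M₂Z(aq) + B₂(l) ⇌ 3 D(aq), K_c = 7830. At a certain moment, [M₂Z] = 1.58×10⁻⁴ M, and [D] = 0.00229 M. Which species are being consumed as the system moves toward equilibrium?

(B₂ is a pure liquid — omitted from Q_c.)
Q_c = [D]³ / [M₂Z]³ = (0.00229)³ / (1.58×10⁻⁴)³ = 3040
Q_c = 3040 < K_c = 7830: net forward reaction.

M₂Z, B₂ (reactants)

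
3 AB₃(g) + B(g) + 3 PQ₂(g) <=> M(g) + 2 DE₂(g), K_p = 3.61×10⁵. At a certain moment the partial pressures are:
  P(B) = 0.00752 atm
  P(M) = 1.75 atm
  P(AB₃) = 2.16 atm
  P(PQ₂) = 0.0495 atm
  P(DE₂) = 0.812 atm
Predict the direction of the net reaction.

to the right

Q_p = P(M)·P(DE₂)² / (P(AB₃)³·P(B)·P(PQ₂)³) = (1.75)·(0.812)² / ((2.16)³·(0.00752)·(0.0495)³) = 1.26×10⁵
Q_p = 1.26×10⁵ < K_p = 3.61×10⁵, so the forward reaction proceeds.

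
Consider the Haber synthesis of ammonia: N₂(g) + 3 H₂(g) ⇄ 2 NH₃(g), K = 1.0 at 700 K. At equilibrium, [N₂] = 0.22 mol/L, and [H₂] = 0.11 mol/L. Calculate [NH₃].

[NH₃] = 0.017 mol/L

At equilibrium, K = [NH₃]² / ([N₂]·[H₂]³) = 1.0.
([NH₃])² / ((0.22)·(0.11)³) = 1.0
[NH₃]² = 2.93×10⁻⁴ ⇒ [NH₃] = 0.017 mol/L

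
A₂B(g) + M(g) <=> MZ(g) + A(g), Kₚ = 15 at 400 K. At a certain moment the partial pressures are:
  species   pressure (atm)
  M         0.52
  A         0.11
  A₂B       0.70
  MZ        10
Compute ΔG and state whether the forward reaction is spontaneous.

Qₚ = P(MZ)·P(A) / (P(A₂B)·P(M)) = (10)·(0.11) / ((0.70)·(0.52)) = 3.02
ΔG = RT ln(Qₚ/Kₚ) = (8.314 J mol⁻¹ K⁻¹)(400 K) × ln(3.02/15)
   = (3.326 kJ/mol)(-1.603) = -5.33 kJ/mol
ΔG < 0, so the forward reaction is spontaneous (proceeds forward).

ΔG = -5.33 kJ/mol; the forward reaction is spontaneous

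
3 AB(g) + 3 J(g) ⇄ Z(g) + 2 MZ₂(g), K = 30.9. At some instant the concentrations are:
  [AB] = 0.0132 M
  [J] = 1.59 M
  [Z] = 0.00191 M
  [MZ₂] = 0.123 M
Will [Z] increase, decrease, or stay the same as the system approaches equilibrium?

increase

Q = [Z]·[MZ₂]² / ([AB]³·[J]³) = (0.00191)·(0.123)² / ((0.0132)³·(1.59)³) = 3.13
Q = 3.13 < K = 30.9: net forward reaction.
Z is a product, so it increases.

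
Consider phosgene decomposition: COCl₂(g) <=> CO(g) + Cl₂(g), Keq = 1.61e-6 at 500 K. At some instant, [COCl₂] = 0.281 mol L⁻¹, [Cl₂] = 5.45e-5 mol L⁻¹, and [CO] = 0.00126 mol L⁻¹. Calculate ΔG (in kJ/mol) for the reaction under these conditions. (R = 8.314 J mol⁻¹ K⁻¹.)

Q = [CO]·[Cl₂] / [COCl₂] = (0.00126)·(5.45e-5) / (0.281) = 2.44e-7
ΔG = RT ln(Q/Keq) = (8.314 J mol⁻¹ K⁻¹)(500 K) × ln(2.44e-7/1.61e-6)
   = (4.157 kJ/mol)(-1.887) = -7.84 kJ/mol
ΔG < 0, so the forward reaction is spontaneous (proceeds forward).

ΔG = -7.84 kJ/mol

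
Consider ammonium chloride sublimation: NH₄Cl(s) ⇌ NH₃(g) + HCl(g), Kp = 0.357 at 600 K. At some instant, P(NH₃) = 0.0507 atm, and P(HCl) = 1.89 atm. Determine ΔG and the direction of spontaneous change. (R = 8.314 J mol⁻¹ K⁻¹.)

(NH₄Cl is a pure solid — omitted from Qp.)
Qp = P(NH₃)·P(HCl) = (0.0507)·(1.89) = 0.0958
ΔG = RT ln(Qp/Kp) = (8.314 J mol⁻¹ K⁻¹)(600 K) × ln(0.0958/0.357)
   = (4.988 kJ/mol)(-1.315) = -6.56 kJ/mol
ΔG < 0, so the forward reaction is spontaneous (proceeds forward).

ΔG = -6.56 kJ/mol; the forward reaction is spontaneous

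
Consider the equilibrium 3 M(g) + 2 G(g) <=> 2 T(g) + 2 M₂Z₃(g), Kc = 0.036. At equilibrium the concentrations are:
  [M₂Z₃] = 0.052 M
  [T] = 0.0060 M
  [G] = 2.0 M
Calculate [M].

[M] = 0.0088 M

At equilibrium, Kc = [T]²·[M₂Z₃]² / ([M]³·[G]²) = 0.036.
(0.0060)²·(0.052)² / (([M])³·(2.0)²) = 0.036
[M]³ = 6.76e-7 ⇒ [M] = 0.0088 M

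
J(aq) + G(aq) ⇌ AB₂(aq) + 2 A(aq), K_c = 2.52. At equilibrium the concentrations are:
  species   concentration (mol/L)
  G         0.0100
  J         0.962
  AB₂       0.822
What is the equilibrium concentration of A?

At equilibrium, K_c = [AB₂]·[A]² / ([J]·[G]) = 2.52.
(0.822)·([A])² / ((0.962)·(0.0100)) = 2.52
[A]² = 0.0295 ⇒ [A] = 0.172 mol/L

[A] = 0.172 mol/L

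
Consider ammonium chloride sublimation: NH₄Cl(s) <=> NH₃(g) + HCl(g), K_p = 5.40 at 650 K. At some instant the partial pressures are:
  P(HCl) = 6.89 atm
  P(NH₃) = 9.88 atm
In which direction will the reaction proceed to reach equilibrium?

toward reactants

(NH₄Cl is a pure solid — omitted from Q_p.)
Q_p = P(NH₃)·P(HCl) = (9.88)·(6.89) = 68.1
Q_p = 68.1 > K_p = 5.40, so the reverse reaction proceeds.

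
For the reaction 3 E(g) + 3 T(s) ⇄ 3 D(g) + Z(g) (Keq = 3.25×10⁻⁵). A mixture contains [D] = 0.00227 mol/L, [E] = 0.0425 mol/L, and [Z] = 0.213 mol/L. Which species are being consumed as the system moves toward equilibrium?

none (at equilibrium)

(T is a pure solid — omitted from Q.)
Q = [D]³·[Z] / [E]³ = (0.00227)³·(0.213) / (0.0425)³ = 3.25×10⁻⁵
Q = 3.25×10⁻⁵ = Keq; the system is at equilibrium.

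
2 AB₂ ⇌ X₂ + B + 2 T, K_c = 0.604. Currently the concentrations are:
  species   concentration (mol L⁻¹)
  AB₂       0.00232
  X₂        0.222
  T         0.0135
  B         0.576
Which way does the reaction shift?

Q_c = [X₂]·[B]·[T]² / [AB₂]² = (0.222)·(0.576)·(0.0135)² / (0.00232)² = 4.33
Q_c = 4.33 > K_c = 0.604, so the reverse reaction proceeds.

to the left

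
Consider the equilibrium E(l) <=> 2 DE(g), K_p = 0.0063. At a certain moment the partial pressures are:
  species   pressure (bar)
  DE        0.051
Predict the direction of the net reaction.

(E is a pure liquid — omitted from Q_p.)
Q_p = P(DE)² = (0.051)² = 0.0026
Q_p = 0.0026 < K_p = 0.0063, so the forward reaction proceeds.

in the forward direction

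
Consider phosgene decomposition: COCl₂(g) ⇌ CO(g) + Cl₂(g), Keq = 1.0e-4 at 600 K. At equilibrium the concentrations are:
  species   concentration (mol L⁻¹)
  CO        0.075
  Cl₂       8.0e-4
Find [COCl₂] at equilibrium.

[COCl₂] = 0.60 mol L⁻¹

At equilibrium, Keq = [CO]·[Cl₂] / [COCl₂] = 1.0e-4.
(0.075)·(8.0e-4) / ([COCl₂]) = 1.0e-4
[COCl₂] = 0.600 = 0.60 mol L⁻¹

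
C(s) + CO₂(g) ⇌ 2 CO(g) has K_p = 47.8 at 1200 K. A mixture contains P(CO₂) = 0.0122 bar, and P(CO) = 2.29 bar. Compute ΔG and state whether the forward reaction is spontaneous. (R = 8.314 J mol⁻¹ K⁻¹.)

(C is a pure solid — omitted from Q_p.)
Q_p = P(CO)² / P(CO₂) = (2.29)² / (0.0122) = 430
ΔG = RT ln(Q_p/K_p) = (8.314 J mol⁻¹ K⁻¹)(1200 K) × ln(430/47.8)
   = (9.977 kJ/mol)(2.197) = 21.9 kJ/mol
ΔG > 0, so the forward reaction is non-spontaneous (proceeds in reverse).

ΔG = 21.9 kJ/mol; the forward reaction is non-spontaneous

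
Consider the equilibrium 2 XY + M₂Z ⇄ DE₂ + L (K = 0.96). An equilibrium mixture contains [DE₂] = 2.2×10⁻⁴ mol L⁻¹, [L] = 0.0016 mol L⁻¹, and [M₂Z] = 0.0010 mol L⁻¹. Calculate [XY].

At equilibrium, K = [DE₂]·[L] / ([XY]²·[M₂Z]) = 0.96.
(2.2×10⁻⁴)·(0.0016) / (([XY])²·(0.0010)) = 0.96
[XY]² = 3.67×10⁻⁴ ⇒ [XY] = 0.019 mol L⁻¹

[XY] = 0.019 mol L⁻¹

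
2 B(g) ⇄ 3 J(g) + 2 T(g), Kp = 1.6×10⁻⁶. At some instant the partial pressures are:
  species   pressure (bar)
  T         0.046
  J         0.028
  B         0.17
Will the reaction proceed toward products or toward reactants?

Qp = P(J)³·P(T)² / P(B)² = (0.028)³·(0.046)² / (0.17)² = 1.6×10⁻⁶
Qp = 1.6×10⁻⁶ = Kp, so the system is already at equilibrium.

at equilibrium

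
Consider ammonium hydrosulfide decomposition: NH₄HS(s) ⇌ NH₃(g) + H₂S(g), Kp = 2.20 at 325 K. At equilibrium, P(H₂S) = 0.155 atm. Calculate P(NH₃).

P(NH₃) = 14.2 atm

(NH₄HS is a pure solid — omitted from Kp.)
At equilibrium, Kp = P(NH₃)·P(H₂S) = 2.20.
(P(NH₃))·(0.155) = 2.20
P(NH₃) = 14.2 atm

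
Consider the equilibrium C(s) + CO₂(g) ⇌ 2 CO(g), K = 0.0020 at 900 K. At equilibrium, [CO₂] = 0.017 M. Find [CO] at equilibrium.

[CO] = 0.0058 M

(C is a pure solid — omitted from K.)
At equilibrium, K = [CO]² / [CO₂] = 0.0020.
([CO])² / (0.017) = 0.0020
[CO]² = 3.40×10⁻⁵ ⇒ [CO] = 0.0058 M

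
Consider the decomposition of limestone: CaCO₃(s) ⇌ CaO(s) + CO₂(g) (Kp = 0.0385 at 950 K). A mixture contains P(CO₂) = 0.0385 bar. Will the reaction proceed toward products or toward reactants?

at equilibrium

(CaCO₃, CaO are pure solids — omitted from Qp.)
Qp = P(CO₂) = 0.0385
Qp = 0.0385 = Kp, so the system is already at equilibrium.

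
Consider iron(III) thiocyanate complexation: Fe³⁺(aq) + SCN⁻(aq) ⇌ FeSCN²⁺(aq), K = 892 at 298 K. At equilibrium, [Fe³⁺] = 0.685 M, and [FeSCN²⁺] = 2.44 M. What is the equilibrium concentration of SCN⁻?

[SCN⁻] = 0.00399 M

At equilibrium, K = [FeSCN²⁺] / ([Fe³⁺]·[SCN⁻]) = 892.
(2.44) / ((0.685)·([SCN⁻])) = 892
[SCN⁻] = 0.00399 M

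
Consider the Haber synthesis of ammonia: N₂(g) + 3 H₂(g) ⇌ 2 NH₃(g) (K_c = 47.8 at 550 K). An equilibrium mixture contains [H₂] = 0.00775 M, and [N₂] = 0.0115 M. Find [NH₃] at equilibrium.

[NH₃] = 5.06×10⁻⁴ M

At equilibrium, K_c = [NH₃]² / ([N₂]·[H₂]³) = 47.8.
([NH₃])² / ((0.0115)·(0.00775)³) = 47.8
[NH₃]² = 2.56×10⁻⁷ ⇒ [NH₃] = 5.06×10⁻⁴ M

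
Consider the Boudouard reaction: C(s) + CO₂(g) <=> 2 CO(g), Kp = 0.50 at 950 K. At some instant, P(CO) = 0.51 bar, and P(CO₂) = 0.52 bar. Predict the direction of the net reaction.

at equilibrium

(C is a pure solid — omitted from Qp.)
Qp = P(CO)² / P(CO₂) = (0.51)² / (0.52) = 0.50
Qp = 0.50 = Kp, so the system is already at equilibrium.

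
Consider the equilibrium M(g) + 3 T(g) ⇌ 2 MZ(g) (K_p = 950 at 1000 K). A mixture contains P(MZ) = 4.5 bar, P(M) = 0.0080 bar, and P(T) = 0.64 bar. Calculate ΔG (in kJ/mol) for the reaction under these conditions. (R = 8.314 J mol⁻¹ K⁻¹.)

ΔG = 19.3 kJ/mol

Q_p = P(MZ)² / (P(M)·P(T)³) = (4.5)² / ((0.0080)·(0.64)³) = 9660
ΔG = RT ln(Q_p/K_p) = (8.314 J mol⁻¹ K⁻¹)(1000 K) × ln(9660/950)
   = (8.314 kJ/mol)(2.319) = 19.3 kJ/mol
ΔG > 0, so the forward reaction is non-spontaneous (proceeds in reverse).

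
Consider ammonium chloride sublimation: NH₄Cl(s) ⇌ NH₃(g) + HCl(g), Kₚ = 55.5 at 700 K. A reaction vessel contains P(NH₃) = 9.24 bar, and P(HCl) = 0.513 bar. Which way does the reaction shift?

(NH₄Cl is a pure solid — omitted from Qₚ.)
Qₚ = P(NH₃)·P(HCl) = (9.24)·(0.513) = 4.74
Qₚ = 4.74 < Kₚ = 55.5, so the forward reaction proceeds.

to the right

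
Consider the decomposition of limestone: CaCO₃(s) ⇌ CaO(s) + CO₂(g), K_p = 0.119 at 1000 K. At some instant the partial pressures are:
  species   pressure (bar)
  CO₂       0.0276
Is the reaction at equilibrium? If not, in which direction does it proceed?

to the right

(CaCO₃, CaO are pure solids — omitted from Q_p.)
Q_p = P(CO₂) = 0.0276
Q_p = 0.0276 < K_p = 0.119, so the forward reaction proceeds.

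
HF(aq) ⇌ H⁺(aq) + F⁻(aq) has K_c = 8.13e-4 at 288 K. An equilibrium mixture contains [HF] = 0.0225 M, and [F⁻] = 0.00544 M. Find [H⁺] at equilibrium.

[H⁺] = 0.00336 M

At equilibrium, K_c = [H⁺]·[F⁻] / [HF] = 8.13e-4.
([H⁺])·(0.00544) / (0.0225) = 8.13e-4
[H⁺] = 0.00336 M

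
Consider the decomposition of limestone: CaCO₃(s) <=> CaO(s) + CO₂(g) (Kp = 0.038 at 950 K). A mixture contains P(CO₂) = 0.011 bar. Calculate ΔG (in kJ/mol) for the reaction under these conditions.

ΔG = -9.79 kJ/mol

(CaCO₃, CaO are pure solids — omitted from Qp.)
Qp = P(CO₂) = 0.0110
ΔG = RT ln(Qp/Kp) = (8.314 J mol⁻¹ K⁻¹)(950 K) × ln(0.0110/0.038)
   = (7.898 kJ/mol)(-1.240) = -9.79 kJ/mol
ΔG < 0, so the forward reaction is spontaneous (proceeds forward).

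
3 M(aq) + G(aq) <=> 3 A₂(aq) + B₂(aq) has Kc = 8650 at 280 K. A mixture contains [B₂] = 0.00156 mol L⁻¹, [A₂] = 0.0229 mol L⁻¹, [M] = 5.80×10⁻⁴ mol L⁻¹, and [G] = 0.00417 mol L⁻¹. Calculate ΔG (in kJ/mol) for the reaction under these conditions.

ΔG = 2.28 kJ/mol

Qc = [A₂]³·[B₂] / ([M]³·[G]) = (0.0229)³·(0.00156) / ((5.80×10⁻⁴)³·(0.00417)) = 23000
ΔG = RT ln(Qc/Kc) = (8.314 J mol⁻¹ K⁻¹)(280 K) × ln(23000/8650)
   = (2.328 kJ/mol)(0.9779) = 2.28 kJ/mol
ΔG > 0, so the forward reaction is non-spontaneous (proceeds in reverse).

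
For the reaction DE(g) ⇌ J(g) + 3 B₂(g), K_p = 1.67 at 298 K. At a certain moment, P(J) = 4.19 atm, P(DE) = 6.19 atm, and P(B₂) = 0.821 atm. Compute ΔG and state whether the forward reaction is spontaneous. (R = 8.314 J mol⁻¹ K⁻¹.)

ΔG = -3.70 kJ/mol; the forward reaction is spontaneous

Q_p = P(J)·P(B₂)³ / P(DE) = (4.19)·(0.821)³ / (6.19) = 0.375
ΔG = RT ln(Q_p/K_p) = (8.314 J mol⁻¹ K⁻¹)(298 K) × ln(0.375/1.67)
   = (2.478 kJ/mol)(-1.494) = -3.70 kJ/mol
ΔG < 0, so the forward reaction is spontaneous (proceeds forward).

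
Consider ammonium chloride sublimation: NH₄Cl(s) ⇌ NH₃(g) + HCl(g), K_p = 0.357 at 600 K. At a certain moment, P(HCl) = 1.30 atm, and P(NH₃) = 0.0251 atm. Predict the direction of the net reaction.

(NH₄Cl is a pure solid — omitted from Q_p.)
Q_p = P(NH₃)·P(HCl) = (0.0251)·(1.30) = 0.0326
Q_p = 0.0326 < K_p = 0.357, so the forward reaction proceeds.

toward products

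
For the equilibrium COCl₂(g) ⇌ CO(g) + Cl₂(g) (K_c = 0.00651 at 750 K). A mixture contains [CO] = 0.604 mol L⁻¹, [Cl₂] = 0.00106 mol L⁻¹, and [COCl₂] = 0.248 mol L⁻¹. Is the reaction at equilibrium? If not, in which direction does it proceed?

to the right

Q_c = [CO]·[Cl₂] / [COCl₂] = (0.604)·(0.00106) / (0.248) = 0.00258
Q_c = 0.00258 < K_c = 0.00651, so the forward reaction proceeds.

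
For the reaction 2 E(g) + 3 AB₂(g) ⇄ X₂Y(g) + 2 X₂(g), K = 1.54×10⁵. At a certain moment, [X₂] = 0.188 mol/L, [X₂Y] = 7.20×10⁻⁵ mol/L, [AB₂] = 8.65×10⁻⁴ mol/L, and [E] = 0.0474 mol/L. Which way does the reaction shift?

Q = [X₂Y]·[X₂]² / ([E]²·[AB₂]³) = (7.20×10⁻⁵)·(0.188)² / ((0.0474)²·(8.65×10⁻⁴)³) = 1.75×10⁶
Q = 1.75×10⁶ > K = 1.54×10⁵, so the reverse reaction proceeds.

in the reverse direction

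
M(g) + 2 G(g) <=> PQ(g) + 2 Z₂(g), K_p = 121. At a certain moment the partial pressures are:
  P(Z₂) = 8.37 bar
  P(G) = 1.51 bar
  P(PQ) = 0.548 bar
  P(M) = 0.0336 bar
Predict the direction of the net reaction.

toward reactants

Q_p = P(PQ)·P(Z₂)² / (P(M)·P(G)²) = (0.548)·(8.37)² / ((0.0336)·(1.51)²) = 501
Q_p = 501 > K_p = 121, so the reverse reaction proceeds.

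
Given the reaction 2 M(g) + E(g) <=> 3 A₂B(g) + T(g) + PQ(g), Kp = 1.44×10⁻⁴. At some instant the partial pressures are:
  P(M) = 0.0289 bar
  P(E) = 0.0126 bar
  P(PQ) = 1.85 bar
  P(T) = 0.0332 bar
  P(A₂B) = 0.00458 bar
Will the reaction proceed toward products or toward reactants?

reverse (toward reactants)

Qp = P(A₂B)³·P(T)·P(PQ) / (P(M)²·P(E)) = (0.00458)³·(0.0332)·(1.85) / ((0.0289)²·(0.0126)) = 5.61×10⁻⁴
Qp = 5.61×10⁻⁴ > Kp = 1.44×10⁻⁴, so the reverse reaction proceeds.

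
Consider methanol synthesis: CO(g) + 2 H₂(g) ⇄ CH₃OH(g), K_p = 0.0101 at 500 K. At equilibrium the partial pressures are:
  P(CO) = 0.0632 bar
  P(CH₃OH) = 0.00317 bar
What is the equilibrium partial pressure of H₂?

P(H₂) = 2.23 bar

At equilibrium, K_p = P(CH₃OH) / (P(CO)·P(H₂)²) = 0.0101.
(0.00317) / ((0.0632)·(P(H₂))²) = 0.0101
P(H₂)² = 4.97 ⇒ P(H₂) = 2.23 bar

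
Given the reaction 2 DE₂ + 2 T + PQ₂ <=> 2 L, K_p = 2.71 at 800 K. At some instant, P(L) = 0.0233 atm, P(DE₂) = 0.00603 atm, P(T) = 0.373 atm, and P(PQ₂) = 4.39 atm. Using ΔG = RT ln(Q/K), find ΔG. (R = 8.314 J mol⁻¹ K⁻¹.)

Q_p = P(L)² / (P(DE₂)²·P(T)²·P(PQ₂)) = (0.0233)² / ((0.00603)²·(0.373)²·(4.39)) = 24.4
ΔG = RT ln(Q_p/K_p) = (8.314 J mol⁻¹ K⁻¹)(800 K) × ln(24.4/2.71)
   = (6.651 kJ/mol)(2.198) = 14.6 kJ/mol
ΔG > 0, so the forward reaction is non-spontaneous (proceeds in reverse).

ΔG = 14.6 kJ/mol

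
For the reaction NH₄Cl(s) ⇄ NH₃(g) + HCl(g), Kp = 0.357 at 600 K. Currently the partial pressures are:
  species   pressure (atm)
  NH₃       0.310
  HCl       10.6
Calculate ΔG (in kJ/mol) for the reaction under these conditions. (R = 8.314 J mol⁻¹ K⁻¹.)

(NH₄Cl is a pure solid — omitted from Qp.)
Qp = P(NH₃)·P(HCl) = (0.310)·(10.6) = 3.29
ΔG = RT ln(Qp/Kp) = (8.314 J mol⁻¹ K⁻¹)(600 K) × ln(3.29/0.357)
   = (4.988 kJ/mol)(2.221) = 11.1 kJ/mol
ΔG > 0, so the forward reaction is non-spontaneous (proceeds in reverse).

ΔG = 11.1 kJ/mol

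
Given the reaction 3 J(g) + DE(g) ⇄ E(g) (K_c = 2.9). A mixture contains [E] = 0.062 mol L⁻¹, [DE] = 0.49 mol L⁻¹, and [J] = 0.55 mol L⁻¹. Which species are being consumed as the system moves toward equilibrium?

Q_c = [E] / ([J]³·[DE]) = (0.062) / ((0.55)³·(0.49)) = 0.76
Q_c = 0.76 < K_c = 2.9: net forward reaction.

J, DE (reactants)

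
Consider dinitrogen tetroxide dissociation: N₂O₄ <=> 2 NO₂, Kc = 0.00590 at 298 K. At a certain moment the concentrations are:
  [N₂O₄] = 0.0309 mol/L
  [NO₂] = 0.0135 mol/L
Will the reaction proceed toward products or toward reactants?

at equilibrium

Qc = [NO₂]² / [N₂O₄] = (0.0135)² / (0.0309) = 0.00590
Qc = 0.00590 = Kc, so the system is already at equilibrium.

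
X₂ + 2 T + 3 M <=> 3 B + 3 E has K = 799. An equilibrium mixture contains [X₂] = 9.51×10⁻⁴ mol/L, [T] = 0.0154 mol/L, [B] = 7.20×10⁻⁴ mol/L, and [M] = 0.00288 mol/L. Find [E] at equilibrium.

[E] = 0.226 mol/L

At equilibrium, K = [B]³·[E]³ / ([X₂]·[T]²·[M]³) = 799.
(7.20×10⁻⁴)³·([E])³ / ((9.51×10⁻⁴)·(0.0154)²·(0.00288)³) = 799
[E]³ = 0.0115 ⇒ [E] = 0.226 mol/L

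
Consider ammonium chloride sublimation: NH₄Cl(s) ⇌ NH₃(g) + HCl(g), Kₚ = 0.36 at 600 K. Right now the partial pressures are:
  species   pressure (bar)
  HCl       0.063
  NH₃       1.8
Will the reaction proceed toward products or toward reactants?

to the right

(NH₄Cl is a pure solid — omitted from Qₚ.)
Qₚ = P(NH₃)·P(HCl) = (1.8)·(0.063) = 0.11
Qₚ = 0.11 < Kₚ = 0.36, so the forward reaction proceeds.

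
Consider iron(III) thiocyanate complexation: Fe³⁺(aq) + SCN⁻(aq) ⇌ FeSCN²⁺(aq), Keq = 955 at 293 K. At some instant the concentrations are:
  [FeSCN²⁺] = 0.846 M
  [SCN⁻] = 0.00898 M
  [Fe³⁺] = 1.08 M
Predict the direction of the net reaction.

toward products

Q = [FeSCN²⁺] / ([Fe³⁺]·[SCN⁻]) = (0.846) / ((1.08)·(0.00898)) = 87.2
Q = 87.2 < Keq = 955, so the forward reaction proceeds.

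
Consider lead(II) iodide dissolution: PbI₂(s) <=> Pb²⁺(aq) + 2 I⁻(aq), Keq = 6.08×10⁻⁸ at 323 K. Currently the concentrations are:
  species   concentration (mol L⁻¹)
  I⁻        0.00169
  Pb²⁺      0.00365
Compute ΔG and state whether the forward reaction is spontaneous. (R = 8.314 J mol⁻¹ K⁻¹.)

ΔG = -4.74 kJ/mol; the forward reaction is spontaneous

(PbI₂ is a pure solid — omitted from Q.)
Q = [Pb²⁺]·[I⁻]² = (0.00365)·(0.00169)² = 1.04×10⁻⁸
ΔG = RT ln(Q/Keq) = (8.314 J mol⁻¹ K⁻¹)(323 K) × ln(1.04×10⁻⁸/6.08×10⁻⁸)
   = (2.685 kJ/mol)(-1.766) = -4.74 kJ/mol
ΔG < 0, so the forward reaction is spontaneous (proceeds forward).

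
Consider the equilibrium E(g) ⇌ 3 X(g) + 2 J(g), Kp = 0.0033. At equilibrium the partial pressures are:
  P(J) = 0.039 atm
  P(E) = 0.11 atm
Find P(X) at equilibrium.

P(X) = 0.62 atm

At equilibrium, Kp = P(X)³·P(J)² / P(E) = 0.0033.
(P(X))³·(0.039)² / (0.11) = 0.0033
P(X)³ = 0.239 ⇒ P(X) = 0.62 atm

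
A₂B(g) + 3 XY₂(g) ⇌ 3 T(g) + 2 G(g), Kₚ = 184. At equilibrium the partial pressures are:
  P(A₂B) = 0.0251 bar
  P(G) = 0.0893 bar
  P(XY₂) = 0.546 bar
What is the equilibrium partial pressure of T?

At equilibrium, Kₚ = P(T)³·P(G)² / (P(A₂B)·P(XY₂)³) = 184.
(P(T))³·(0.0893)² / ((0.0251)·(0.546)³) = 184
P(T)³ = 94.3 ⇒ P(T) = 4.55 bar

P(T) = 4.55 bar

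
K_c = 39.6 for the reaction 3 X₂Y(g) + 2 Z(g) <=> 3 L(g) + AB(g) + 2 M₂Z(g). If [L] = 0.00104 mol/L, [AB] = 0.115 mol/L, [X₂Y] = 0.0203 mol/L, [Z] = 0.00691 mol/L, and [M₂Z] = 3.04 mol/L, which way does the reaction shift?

to the right

Q_c = [L]³·[AB]·[M₂Z]² / ([X₂Y]³·[Z]²) = (0.00104)³·(0.115)·(3.04)² / ((0.0203)³·(0.00691)²) = 2.99
Q_c = 2.99 < K_c = 39.6, so the forward reaction proceeds.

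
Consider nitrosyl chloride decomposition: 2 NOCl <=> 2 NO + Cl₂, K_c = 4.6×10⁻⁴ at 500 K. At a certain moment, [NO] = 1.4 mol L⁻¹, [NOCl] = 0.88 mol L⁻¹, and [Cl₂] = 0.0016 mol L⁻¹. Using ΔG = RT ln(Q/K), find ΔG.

ΔG = 9.04 kJ/mol

Q_c = [NO]²·[Cl₂] / [NOCl]² = (1.4)²·(0.0016) / (0.88)² = 0.00405
ΔG = RT ln(Q_c/K_c) = (8.314 J mol⁻¹ K⁻¹)(500 K) × ln(0.00405/4.6×10⁻⁴)
   = (4.157 kJ/mol)(2.175) = 9.04 kJ/mol
ΔG > 0, so the forward reaction is non-spontaneous (proceeds in reverse).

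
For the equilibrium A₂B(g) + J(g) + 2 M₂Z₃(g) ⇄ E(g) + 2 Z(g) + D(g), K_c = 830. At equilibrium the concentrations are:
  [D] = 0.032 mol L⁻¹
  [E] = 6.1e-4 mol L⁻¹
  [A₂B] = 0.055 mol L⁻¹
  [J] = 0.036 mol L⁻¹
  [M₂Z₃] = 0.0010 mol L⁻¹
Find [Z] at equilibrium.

At equilibrium, K_c = [E]·[Z]²·[D] / ([A₂B]·[J]·[M₂Z₃]²) = 830.
(6.1e-4)·([Z])²·(0.032) / ((0.055)·(0.036)·(0.0010)²) = 830
[Z]² = 0.0842 ⇒ [Z] = 0.29 mol L⁻¹

[Z] = 0.29 mol L⁻¹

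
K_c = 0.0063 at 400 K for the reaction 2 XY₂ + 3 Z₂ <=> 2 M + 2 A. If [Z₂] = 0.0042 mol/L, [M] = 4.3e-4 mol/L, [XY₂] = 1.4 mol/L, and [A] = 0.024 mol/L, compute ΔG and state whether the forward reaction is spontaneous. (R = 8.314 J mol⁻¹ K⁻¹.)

Q_c = [M]²·[A]² / ([XY₂]²·[Z₂]³) = (4.3e-4)²·(0.024)² / ((1.4)²·(0.0042)³) = 7.33e-4
ΔG = RT ln(Q_c/K_c) = (8.314 J mol⁻¹ K⁻¹)(400 K) × ln(7.33e-4/0.0063)
   = (3.326 kJ/mol)(-2.151) = -7.15 kJ/mol
ΔG < 0, so the forward reaction is spontaneous (proceeds forward).

ΔG = -7.15 kJ/mol; the forward reaction is spontaneous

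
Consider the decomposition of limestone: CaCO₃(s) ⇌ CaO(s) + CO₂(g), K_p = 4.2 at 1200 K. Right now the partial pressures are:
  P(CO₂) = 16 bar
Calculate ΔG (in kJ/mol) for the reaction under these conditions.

ΔG = 13.3 kJ/mol

(CaCO₃, CaO are pure solids — omitted from Q_p.)
Q_p = P(CO₂) = 16.0
ΔG = RT ln(Q_p/K_p) = (8.314 J mol⁻¹ K⁻¹)(1200 K) × ln(16.0/4.2)
   = (9.977 kJ/mol)(1.338) = 13.3 kJ/mol
ΔG > 0, so the forward reaction is non-spontaneous (proceeds in reverse).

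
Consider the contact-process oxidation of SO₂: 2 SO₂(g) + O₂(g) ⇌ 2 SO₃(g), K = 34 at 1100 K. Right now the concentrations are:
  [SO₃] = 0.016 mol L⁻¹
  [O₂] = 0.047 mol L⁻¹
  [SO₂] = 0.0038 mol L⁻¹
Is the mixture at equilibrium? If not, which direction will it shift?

no; Q > K, reaction proceeds in reverse

Q = [SO₃]² / ([SO₂]²·[O₂]) = (0.016)² / ((0.0038)²·(0.047)) = 380
Q = 380 > K = 34: net reverse reaction.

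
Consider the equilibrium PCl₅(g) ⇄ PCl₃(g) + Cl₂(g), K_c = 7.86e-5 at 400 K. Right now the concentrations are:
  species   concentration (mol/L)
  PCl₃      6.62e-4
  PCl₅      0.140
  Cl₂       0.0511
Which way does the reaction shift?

in the reverse direction

Q_c = [PCl₃]·[Cl₂] / [PCl₅] = (6.62e-4)·(0.0511) / (0.140) = 2.42e-4
Q_c = 2.42e-4 > K_c = 7.86e-5, so the reverse reaction proceeds.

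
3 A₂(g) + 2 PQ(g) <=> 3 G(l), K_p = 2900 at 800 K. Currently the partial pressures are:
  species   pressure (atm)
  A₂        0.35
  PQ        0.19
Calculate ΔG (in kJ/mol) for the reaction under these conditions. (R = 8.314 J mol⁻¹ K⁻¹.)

(G is a pure liquid — omitted from Q_p.)
Q_p = 1 / (P(A₂)³·P(PQ)²) = 1 / ((0.35)³·(0.19)²) = 646
ΔG = RT ln(Q_p/K_p) = (8.314 J mol⁻¹ K⁻¹)(800 K) × ln(646/2900)
   = (6.651 kJ/mol)(-1.502) = -9.99 kJ/mol
ΔG < 0, so the forward reaction is spontaneous (proceeds forward).

ΔG = -9.99 kJ/mol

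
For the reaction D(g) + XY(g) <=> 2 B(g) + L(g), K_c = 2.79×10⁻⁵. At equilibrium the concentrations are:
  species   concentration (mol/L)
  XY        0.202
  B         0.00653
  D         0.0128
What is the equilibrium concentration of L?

[L] = 0.00169 mol/L

At equilibrium, K_c = [B]²·[L] / ([D]·[XY]) = 2.79×10⁻⁵.
(0.00653)²·([L]) / ((0.0128)·(0.202)) = 2.79×10⁻⁵
[L] = 0.00169 mol/L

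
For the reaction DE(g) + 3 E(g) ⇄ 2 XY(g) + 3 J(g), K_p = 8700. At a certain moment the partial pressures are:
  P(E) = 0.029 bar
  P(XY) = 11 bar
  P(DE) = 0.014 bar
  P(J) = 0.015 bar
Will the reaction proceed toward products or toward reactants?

forward (toward products)

Q_p = P(XY)²·P(J)³ / (P(DE)·P(E)³) = (11)²·(0.015)³ / ((0.014)·(0.029)³) = 1200
Q_p = 1200 < K_p = 8700, so the forward reaction proceeds.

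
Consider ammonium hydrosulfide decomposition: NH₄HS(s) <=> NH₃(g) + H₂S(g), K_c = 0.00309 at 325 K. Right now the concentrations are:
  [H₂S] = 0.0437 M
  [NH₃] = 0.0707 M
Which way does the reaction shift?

(NH₄HS is a pure solid — omitted from Q_c.)
Q_c = [NH₃]·[H₂S] = (0.0707)·(0.0437) = 0.00309
Q_c = 0.00309 = K_c, so the system is already at equilibrium.

at equilibrium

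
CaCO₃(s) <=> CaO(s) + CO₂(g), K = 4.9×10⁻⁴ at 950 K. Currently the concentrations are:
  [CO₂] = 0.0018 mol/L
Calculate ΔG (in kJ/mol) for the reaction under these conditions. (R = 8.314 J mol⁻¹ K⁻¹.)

ΔG = 10.3 kJ/mol

(CaCO₃, CaO are pure solids — omitted from Q.)
Q = [CO₂] = 0.00180
ΔG = RT ln(Q/K) = (8.314 J mol⁻¹ K⁻¹)(950 K) × ln(0.00180/4.9×10⁻⁴)
   = (7.898 kJ/mol)(1.301) = 10.3 kJ/mol
ΔG > 0, so the forward reaction is non-spontaneous (proceeds in reverse).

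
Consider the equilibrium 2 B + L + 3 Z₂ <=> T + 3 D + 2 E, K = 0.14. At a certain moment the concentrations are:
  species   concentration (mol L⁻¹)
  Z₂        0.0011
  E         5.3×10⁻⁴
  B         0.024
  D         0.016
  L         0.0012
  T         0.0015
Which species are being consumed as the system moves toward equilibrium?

Q = [T]·[D]³·[E]² / ([B]²·[L]·[Z₂]³) = (0.0015)·(0.016)³·(5.3×10⁻⁴)² / ((0.024)²·(0.0012)·(0.0011)³) = 1.9
Q = 1.9 > K = 0.14: net reverse reaction.

T, D, E (products)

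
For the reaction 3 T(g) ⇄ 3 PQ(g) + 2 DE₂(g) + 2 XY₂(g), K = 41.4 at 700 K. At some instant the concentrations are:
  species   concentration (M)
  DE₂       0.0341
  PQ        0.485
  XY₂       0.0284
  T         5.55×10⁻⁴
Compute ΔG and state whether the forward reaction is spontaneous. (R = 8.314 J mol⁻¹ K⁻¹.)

Q = [PQ]³·[DE₂]²·[XY₂]² / [T]³ = (0.485)³·(0.0341)²·(0.0284)² / (5.55×10⁻⁴)³ = 626
ΔG = RT ln(Q/K) = (8.314 J mol⁻¹ K⁻¹)(700 K) × ln(626/41.4)
   = (5.820 kJ/mol)(2.716) = 15.8 kJ/mol
ΔG > 0, so the forward reaction is non-spontaneous (proceeds in reverse).

ΔG = 15.8 kJ/mol; the forward reaction is non-spontaneous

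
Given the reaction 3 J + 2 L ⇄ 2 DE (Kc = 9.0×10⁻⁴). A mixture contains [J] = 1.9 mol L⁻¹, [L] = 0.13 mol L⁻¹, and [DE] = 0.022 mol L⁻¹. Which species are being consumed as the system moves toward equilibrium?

Qc = [DE]² / ([J]³·[L]²) = (0.022)² / ((1.9)³·(0.13)²) = 0.0042
Qc = 0.0042 > Kc = 9.0×10⁻⁴: net reverse reaction.

DE (products)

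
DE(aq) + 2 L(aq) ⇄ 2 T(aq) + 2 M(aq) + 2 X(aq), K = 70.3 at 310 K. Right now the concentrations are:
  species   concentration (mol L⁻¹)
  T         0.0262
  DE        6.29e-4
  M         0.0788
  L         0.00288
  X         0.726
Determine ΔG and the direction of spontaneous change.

ΔG = 4.67 kJ/mol; the forward reaction is non-spontaneous

Q = [T]²·[M]²·[X]² / ([DE]·[L]²) = (0.0262)²·(0.0788)²·(0.726)² / ((6.29e-4)·(0.00288)²) = 431
ΔG = RT ln(Q/K) = (8.314 J mol⁻¹ K⁻¹)(310 K) × ln(431/70.3)
   = (2.577 kJ/mol)(1.813) = 4.67 kJ/mol
ΔG > 0, so the forward reaction is non-spontaneous (proceeds in reverse).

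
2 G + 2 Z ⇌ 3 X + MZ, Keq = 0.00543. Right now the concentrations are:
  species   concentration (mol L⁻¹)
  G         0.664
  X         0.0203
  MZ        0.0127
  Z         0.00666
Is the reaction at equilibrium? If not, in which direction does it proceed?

at equilibrium

Q = [X]³·[MZ] / ([G]²·[Z]²) = (0.0203)³·(0.0127) / ((0.664)²·(0.00666)²) = 0.00543
Q = 0.00543 = Keq, so the system is already at equilibrium.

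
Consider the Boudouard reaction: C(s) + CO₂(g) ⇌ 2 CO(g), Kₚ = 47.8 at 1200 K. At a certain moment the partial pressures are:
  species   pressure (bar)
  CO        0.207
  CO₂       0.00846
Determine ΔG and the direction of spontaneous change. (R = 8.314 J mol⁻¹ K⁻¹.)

(C is a pure solid — omitted from Qₚ.)
Qₚ = P(CO)² / P(CO₂) = (0.207)² / (0.00846) = 5.06
ΔG = RT ln(Qₚ/Kₚ) = (8.314 J mol⁻¹ K⁻¹)(1200 K) × ln(5.06/47.8)
   = (9.977 kJ/mol)(-2.246) = -22.4 kJ/mol
ΔG < 0, so the forward reaction is spontaneous (proceeds forward).

ΔG = -22.4 kJ/mol; the forward reaction is spontaneous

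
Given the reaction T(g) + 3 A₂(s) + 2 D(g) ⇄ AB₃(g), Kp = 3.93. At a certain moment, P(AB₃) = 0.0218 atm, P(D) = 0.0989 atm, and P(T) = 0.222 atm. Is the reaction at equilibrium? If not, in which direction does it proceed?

reverse (toward reactants)

(A₂ is a pure solid — omitted from Qp.)
Qp = P(AB₃) / (P(T)·P(D)²) = (0.0218) / ((0.222)·(0.0989)²) = 10.0
Qp = 10.0 > Kp = 3.93, so the reverse reaction proceeds.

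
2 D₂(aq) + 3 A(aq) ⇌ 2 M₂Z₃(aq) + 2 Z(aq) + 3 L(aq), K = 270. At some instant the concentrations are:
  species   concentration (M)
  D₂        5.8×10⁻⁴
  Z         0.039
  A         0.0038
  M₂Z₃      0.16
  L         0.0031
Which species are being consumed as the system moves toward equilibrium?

D₂, A (reactants)

Q = [M₂Z₃]²·[Z]²·[L]³ / ([D₂]²·[A]³) = (0.16)²·(0.039)²·(0.0031)³ / ((5.8×10⁻⁴)²·(0.0038)³) = 63
Q = 63 < K = 270: net forward reaction.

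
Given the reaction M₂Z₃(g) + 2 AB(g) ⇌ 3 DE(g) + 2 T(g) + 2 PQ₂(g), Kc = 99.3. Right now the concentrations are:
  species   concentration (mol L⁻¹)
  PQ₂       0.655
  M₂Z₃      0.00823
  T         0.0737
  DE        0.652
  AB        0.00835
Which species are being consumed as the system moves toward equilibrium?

DE, T, PQ₂ (products)

Qc = [DE]³·[T]²·[PQ₂]² / ([M₂Z₃]·[AB]²) = (0.652)³·(0.0737)²·(0.655)² / ((0.00823)·(0.00835)²) = 1130
Qc = 1130 > Kc = 99.3: net reverse reaction.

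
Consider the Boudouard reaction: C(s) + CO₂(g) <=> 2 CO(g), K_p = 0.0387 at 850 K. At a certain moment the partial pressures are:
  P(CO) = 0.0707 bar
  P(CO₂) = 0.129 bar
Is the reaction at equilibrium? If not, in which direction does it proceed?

(C is a pure solid — omitted from Q_p.)
Q_p = P(CO)² / P(CO₂) = (0.0707)² / (0.129) = 0.0387
Q_p = 0.0387 = K_p, so the system is already at equilibrium.

no net change (already at equilibrium)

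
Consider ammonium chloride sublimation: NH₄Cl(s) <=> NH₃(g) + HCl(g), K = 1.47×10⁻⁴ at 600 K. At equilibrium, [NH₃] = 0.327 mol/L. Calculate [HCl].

[HCl] = 4.50×10⁻⁴ mol/L

(NH₄Cl is a pure solid — omitted from K.)
At equilibrium, K = [NH₃]·[HCl] = 1.47×10⁻⁴.
(0.327)·([HCl]) = 1.47×10⁻⁴
[HCl] = 4.50×10⁻⁴ mol/L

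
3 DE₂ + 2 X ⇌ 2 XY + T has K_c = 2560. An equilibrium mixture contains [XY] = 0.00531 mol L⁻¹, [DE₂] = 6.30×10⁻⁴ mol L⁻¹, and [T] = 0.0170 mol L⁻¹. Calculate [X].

[X] = 0.865 mol L⁻¹

At equilibrium, K_c = [XY]²·[T] / ([DE₂]³·[X]²) = 2560.
(0.00531)²·(0.0170) / ((6.30×10⁻⁴)³·([X])²) = 2560
[X]² = 0.749 ⇒ [X] = 0.865 mol L⁻¹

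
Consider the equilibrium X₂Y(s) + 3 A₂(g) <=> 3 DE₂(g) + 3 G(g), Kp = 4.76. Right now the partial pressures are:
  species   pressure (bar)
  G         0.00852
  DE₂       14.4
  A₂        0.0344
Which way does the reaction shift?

in the reverse direction

(X₂Y is a pure solid — omitted from Qp.)
Qp = P(DE₂)³·P(G)³ / P(A₂)³ = (14.4)³·(0.00852)³ / (0.0344)³ = 45.4
Qp = 45.4 > Kp = 4.76, so the reverse reaction proceeds.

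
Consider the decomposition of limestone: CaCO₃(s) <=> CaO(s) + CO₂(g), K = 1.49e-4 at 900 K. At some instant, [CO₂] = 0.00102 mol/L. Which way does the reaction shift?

reverse (toward reactants)

(CaCO₃, CaO are pure solids — omitted from Q.)
Q = [CO₂] = 0.00102
Q = 0.00102 > K = 1.49e-4, so the reverse reaction proceeds.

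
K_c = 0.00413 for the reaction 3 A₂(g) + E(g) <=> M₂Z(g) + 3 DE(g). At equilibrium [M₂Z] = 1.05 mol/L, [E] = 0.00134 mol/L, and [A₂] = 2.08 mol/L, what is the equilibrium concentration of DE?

At equilibrium, K_c = [M₂Z]·[DE]³ / ([A₂]³·[E]) = 0.00413.
(1.05)·([DE])³ / ((2.08)³·(0.00134)) = 0.00413
[DE]³ = 4.74×10⁻⁵ ⇒ [DE] = 0.0362 mol/L

[DE] = 0.0362 mol/L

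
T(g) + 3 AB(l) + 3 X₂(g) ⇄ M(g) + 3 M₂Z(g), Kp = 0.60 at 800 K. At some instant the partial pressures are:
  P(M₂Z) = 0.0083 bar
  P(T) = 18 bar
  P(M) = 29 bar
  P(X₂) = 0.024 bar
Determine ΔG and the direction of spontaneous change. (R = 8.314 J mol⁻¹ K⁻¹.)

ΔG = -14.6 kJ/mol; the forward reaction is spontaneous

(AB is a pure liquid — omitted from Qp.)
Qp = P(M)·P(M₂Z)³ / (P(T)·P(X₂)³) = (29)·(0.0083)³ / ((18)·(0.024)³) = 0.0666
ΔG = RT ln(Qp/Kp) = (8.314 J mol⁻¹ K⁻¹)(800 K) × ln(0.0666/0.60)
   = (6.651 kJ/mol)(-2.198) = -14.6 kJ/mol
ΔG < 0, so the forward reaction is spontaneous (proceeds forward).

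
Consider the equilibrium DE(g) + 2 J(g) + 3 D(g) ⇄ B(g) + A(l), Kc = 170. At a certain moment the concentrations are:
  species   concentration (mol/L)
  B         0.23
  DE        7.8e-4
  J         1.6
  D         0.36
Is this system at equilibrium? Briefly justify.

no; Q > K, reaction proceeds in reverse

(A is a pure liquid — omitted from Qc.)
Qc = [B] / ([DE]·[J]²·[D]³) = (0.23) / ((7.8e-4)·(1.6)²·(0.36)³) = 2500
Qc = 2500 > Kc = 170: net reverse reaction.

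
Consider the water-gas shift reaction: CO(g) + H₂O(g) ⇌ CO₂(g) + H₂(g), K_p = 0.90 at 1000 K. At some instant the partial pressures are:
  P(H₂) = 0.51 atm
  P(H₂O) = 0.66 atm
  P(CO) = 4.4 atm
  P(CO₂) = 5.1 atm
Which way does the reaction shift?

neither direction; the system is at equilibrium

Q_p = P(CO₂)·P(H₂) / (P(CO)·P(H₂O)) = (5.1)·(0.51) / ((4.4)·(0.66)) = 0.90
Q_p = 0.90 = K_p, so the system is already at equilibrium.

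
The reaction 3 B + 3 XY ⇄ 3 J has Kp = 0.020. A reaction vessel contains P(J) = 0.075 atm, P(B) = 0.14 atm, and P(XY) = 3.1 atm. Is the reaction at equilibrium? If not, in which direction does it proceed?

forward (toward products)

Qp = P(J)³ / (P(B)³·P(XY)³) = (0.075)³ / ((0.14)³·(3.1)³) = 0.0052
Qp = 0.0052 < Kp = 0.020, so the forward reaction proceeds.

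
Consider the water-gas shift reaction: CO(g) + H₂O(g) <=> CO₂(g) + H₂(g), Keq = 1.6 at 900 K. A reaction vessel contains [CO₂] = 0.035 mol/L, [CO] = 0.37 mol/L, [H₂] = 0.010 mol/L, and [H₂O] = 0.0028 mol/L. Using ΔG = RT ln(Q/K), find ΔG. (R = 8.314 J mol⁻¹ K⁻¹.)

ΔG = -11.6 kJ/mol

Q = [CO₂]·[H₂] / ([CO]·[H₂O]) = (0.035)·(0.010) / ((0.37)·(0.0028)) = 0.338
ΔG = RT ln(Q/Keq) = (8.314 J mol⁻¹ K⁻¹)(900 K) × ln(0.338/1.6)
   = (7.483 kJ/mol)(-1.555) = -11.6 kJ/mol
ΔG < 0, so the forward reaction is spontaneous (proceeds forward).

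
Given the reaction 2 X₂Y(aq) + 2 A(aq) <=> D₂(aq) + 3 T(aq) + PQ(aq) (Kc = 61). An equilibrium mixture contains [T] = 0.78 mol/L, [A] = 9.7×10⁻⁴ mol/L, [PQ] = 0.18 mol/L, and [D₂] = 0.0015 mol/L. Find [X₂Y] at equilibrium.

At equilibrium, Kc = [D₂]·[T]³·[PQ] / ([X₂Y]²·[A]²) = 61.
(0.0015)·(0.78)³·(0.18) / (([X₂Y])²·(9.7×10⁻⁴)²) = 61
[X₂Y]² = 2.23 ⇒ [X₂Y] = 1.5 mol/L

[X₂Y] = 1.5 mol/L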